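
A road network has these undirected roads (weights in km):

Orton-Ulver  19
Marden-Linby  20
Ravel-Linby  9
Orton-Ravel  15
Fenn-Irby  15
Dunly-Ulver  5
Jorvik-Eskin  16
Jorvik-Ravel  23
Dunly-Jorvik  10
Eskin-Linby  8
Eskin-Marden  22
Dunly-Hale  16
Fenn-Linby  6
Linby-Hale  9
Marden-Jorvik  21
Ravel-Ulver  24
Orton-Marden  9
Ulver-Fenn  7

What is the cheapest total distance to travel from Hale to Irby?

30 km

Candidate routes:
Hale–Linby–Fenn–Irby: 9+6+15 = 30
Hale–Linby–Eskin–Jorvik–Dunly–Ulver–Fenn–Irby: 9+8+16+10+5+7+15 = 70
Hale–Linby–Ravel–Ulver–Fenn–Irby: 9+9+24+7+15 = 64
Hale–Dunly–Ulver–Fenn–Irby: 16+5+7+15 = 43
Cheapest is Hale–Linby–Fenn–Irby at 30 km.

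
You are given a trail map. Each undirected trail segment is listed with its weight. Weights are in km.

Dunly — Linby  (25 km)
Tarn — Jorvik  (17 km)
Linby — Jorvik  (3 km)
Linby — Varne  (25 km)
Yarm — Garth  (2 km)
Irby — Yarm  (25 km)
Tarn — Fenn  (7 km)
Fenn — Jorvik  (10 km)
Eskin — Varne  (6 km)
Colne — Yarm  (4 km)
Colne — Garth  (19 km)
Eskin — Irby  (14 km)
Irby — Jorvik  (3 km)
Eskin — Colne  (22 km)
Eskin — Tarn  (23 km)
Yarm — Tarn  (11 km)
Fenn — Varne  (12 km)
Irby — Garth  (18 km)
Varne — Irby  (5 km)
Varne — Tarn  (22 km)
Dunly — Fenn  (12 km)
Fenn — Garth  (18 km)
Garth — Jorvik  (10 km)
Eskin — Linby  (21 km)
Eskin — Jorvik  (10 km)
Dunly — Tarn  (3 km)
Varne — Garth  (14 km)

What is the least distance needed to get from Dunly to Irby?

23 km

Running Dijkstra from Dunly:
Dunly: 0
Tarn: 3  (via Dunly)
Fenn: 10  (via Tarn)
Yarm: 14  (via Tarn)
Garth: 16  (via Yarm)
Colne: 18  (via Yarm)
Jorvik: 20  (via Tarn)
Varne: 22  (via Fenn)
Irby: 23  (via Jorvik)
Shortest route: Dunly → Tarn → Jorvik → Irby = 23 km.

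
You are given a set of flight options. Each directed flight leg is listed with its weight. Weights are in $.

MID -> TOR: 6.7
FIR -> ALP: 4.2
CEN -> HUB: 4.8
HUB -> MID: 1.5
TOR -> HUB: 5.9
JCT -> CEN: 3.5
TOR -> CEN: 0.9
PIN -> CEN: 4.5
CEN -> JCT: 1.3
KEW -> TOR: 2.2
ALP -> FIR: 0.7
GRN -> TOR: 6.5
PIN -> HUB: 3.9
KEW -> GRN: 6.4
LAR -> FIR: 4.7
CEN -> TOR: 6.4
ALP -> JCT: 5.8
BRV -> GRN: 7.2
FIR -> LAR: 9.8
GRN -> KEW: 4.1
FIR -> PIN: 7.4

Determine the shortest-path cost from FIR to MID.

Candidate routes:
FIR - PIN - CEN - HUB - MID: 7.4+4.5+4.8+1.5 = 18.2
FIR - PIN - HUB - MID: 7.4+3.9+1.5 = 12.8
FIR - ALP - JCT - CEN - HUB - MID: 4.2+5.8+3.5+4.8+1.5 = 19.8
FIR - PIN - CEN - TOR - HUB - MID: 7.4+4.5+6.4+5.9+1.5 = 25.7
The minimum is $12.8 via FIR - PIN - HUB - MID.

$12.8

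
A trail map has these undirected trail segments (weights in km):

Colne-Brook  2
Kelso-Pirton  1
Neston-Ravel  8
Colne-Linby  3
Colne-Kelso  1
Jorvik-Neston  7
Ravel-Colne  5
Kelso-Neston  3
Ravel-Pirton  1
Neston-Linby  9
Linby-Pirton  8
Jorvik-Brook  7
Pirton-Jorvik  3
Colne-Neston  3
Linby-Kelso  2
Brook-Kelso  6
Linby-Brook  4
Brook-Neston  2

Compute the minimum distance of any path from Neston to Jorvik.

Compare a few routes:
Neston → Brook → Colne → Kelso → Pirton → Jorvik: 2+2+1+1+3 = 9
Neston → Colne → Kelso → Pirton → Jorvik: 3+1+1+3 = 8
Neston → Brook → Jorvik: 2+7 = 9
Neston → Jorvik: 7 = 7
Cheapest is Neston → Jorvik at 7 km.

7 km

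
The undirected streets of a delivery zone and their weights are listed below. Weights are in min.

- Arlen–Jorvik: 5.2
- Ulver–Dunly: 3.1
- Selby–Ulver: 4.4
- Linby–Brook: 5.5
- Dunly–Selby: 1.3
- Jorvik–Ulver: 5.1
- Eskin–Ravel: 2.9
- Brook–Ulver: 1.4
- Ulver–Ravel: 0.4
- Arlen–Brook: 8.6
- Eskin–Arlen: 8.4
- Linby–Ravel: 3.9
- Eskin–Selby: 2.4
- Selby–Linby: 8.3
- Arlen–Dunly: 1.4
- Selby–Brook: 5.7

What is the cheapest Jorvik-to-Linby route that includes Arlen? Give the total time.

14 min

Best Jorvik to Arlen: Jorvik → Arlen costing 5.2
Shortest Arlen→Linby: Arlen → Dunly → Ulver → Ravel → Linby = 8.8
Total via Arlen: 5.2 + 8.8 = 14 min.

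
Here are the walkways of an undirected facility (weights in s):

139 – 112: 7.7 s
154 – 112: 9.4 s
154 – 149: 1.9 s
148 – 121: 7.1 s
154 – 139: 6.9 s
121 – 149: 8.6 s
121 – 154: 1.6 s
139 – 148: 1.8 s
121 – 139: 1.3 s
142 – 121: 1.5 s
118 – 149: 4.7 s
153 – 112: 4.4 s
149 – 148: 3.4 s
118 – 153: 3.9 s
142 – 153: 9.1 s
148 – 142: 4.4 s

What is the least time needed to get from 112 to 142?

10.5 s

Shortest distances from 112:
112: 0
153: 4.4  (via 112)
139: 7.7  (via 112)
118: 8.3  (via 153)
121: 9  (via 139)
154: 9.4  (via 112)
148: 9.5  (via 139)
142: 10.5  (via 121)
Shortest route: 112 → 139 → 121 → 142 = 10.5 s.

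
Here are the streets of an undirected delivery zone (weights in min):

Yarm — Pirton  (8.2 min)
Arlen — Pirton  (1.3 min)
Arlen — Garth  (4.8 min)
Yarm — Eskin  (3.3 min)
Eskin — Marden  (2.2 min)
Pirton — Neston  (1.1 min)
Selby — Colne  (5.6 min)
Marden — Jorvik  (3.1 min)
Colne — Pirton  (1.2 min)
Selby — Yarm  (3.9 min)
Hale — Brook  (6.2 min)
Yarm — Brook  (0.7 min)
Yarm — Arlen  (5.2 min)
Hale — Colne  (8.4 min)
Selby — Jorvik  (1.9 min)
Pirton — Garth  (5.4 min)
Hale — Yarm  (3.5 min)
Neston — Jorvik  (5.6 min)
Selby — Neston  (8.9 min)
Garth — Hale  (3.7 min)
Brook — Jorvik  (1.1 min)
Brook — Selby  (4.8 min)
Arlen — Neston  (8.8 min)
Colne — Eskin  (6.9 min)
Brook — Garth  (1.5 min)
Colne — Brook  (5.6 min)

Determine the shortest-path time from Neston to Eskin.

Shortest distances from Neston:
Neston: 0
Pirton: 1.1  (via Neston)
Colne: 2.3  (via Pirton)
Arlen: 2.4  (via Pirton)
Jorvik: 5.6  (via Neston)
Garth: 6.5  (via Pirton)
Brook: 6.7  (via Jorvik)
Yarm: 7.4  (via Brook)
Selby: 7.5  (via Jorvik)
Marden: 8.7  (via Jorvik)
Eskin: 9.2  (via Colne)
Shortest route: Neston → Pirton → Colne → Eskin = 9.2 min.

9.2 min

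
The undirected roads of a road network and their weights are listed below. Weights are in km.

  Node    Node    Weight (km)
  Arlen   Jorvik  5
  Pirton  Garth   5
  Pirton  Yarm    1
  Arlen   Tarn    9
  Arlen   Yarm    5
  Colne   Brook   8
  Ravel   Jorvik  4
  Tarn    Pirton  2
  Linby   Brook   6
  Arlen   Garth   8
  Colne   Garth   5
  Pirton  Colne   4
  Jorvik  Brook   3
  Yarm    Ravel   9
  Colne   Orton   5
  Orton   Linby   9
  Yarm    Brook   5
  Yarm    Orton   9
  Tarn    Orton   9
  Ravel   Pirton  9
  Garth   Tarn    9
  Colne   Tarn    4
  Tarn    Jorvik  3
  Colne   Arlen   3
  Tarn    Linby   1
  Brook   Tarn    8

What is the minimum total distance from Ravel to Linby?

8 km

Candidate routes:
Ravel - Pirton - Tarn - Linby: 9+2+1 = 12
Ravel - Jorvik - Tarn - Linby: 4+3+1 = 8
Cheapest is Ravel - Jorvik - Tarn - Linby at 8 km.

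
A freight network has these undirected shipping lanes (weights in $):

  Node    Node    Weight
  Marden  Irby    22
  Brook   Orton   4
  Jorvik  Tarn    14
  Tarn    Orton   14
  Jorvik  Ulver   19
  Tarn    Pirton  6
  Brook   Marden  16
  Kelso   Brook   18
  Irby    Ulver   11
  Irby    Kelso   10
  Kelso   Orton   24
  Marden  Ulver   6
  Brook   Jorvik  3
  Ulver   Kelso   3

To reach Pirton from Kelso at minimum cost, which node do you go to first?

Enumerating some paths:
Kelso - Ulver - Jorvik - Tarn - Pirton: 3+19+14+6 = 42
Kelso - Brook - Jorvik - Tarn - Pirton: 18+3+14+6 = 41
Kelso - Brook - Orton - Tarn - Pirton: 18+4+14+6 = 42
Cheapest is Kelso - Brook - Jorvik - Tarn - Pirton at $41.
So from Kelso the first move is to Brook.

Brook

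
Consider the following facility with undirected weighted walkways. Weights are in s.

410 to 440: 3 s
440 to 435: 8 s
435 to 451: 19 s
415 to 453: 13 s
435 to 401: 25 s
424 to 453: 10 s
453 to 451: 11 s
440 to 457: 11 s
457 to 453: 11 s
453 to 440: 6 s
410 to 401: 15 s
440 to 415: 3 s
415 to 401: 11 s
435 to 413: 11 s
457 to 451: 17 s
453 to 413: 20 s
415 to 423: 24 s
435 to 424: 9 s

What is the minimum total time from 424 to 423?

Enumerating some paths:
424–453–457–440–415–423: 10+11+11+3+24 = 59
424–453–415–423: 10+13+24 = 47
424–435–440–415–423: 9+8+3+24 = 44
424–453–440–415–423: 10+6+3+24 = 43
The minimum is 43 s via 424–453–440–415–423.

43 s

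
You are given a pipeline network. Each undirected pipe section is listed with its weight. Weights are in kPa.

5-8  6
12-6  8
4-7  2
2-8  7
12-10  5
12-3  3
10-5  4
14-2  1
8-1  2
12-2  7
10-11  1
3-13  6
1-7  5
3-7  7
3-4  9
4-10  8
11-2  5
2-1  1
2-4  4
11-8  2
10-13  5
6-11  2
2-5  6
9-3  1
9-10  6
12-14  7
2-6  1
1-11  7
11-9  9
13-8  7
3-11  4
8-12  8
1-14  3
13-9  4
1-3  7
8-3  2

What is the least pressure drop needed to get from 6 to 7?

7 kPa

Settle nodes by increasing distance from 6:
6: 0
2: 1  (via 6)
1: 2  (via 2)
11: 2  (via 6)
14: 2  (via 2)
10: 3  (via 11)
8: 4  (via 1)
4: 5  (via 2)
3: 6  (via 11)
5: 7  (via 2)
7: 7  (via 1)
Shortest route: 6–2–1–7 = 7 kPa.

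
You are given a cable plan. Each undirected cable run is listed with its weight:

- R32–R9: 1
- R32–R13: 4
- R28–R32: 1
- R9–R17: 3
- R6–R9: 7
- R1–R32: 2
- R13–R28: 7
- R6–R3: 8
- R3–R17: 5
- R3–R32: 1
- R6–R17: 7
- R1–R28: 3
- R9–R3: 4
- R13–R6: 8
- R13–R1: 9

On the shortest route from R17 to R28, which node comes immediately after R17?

R9

Candidate routes:
R17–R3–R32–R28: 5+1+1 = 7
R17–R9–R3–R32–R28: 3+4+1+1 = 9
R17–R9–R32–R28: 3+1+1 = 5
The minimum is 5 via R17–R9–R32–R28.
So from R17 the first move is to R9.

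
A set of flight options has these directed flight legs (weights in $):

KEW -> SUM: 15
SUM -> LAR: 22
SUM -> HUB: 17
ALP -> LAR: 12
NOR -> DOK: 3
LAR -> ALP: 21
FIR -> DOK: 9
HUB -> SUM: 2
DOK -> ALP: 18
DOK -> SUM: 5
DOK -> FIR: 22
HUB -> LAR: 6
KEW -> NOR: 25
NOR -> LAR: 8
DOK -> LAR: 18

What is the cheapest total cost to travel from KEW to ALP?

Settle nodes by increasing distance from KEW:
KEW: 0
SUM: 15  (via KEW)
NOR: 25  (via KEW)
DOK: 28  (via NOR)
HUB: 32  (via SUM)
LAR: 33  (via NOR)
ALP: 46  (via DOK)
Shortest route: KEW–NOR–DOK–ALP = $46.

$46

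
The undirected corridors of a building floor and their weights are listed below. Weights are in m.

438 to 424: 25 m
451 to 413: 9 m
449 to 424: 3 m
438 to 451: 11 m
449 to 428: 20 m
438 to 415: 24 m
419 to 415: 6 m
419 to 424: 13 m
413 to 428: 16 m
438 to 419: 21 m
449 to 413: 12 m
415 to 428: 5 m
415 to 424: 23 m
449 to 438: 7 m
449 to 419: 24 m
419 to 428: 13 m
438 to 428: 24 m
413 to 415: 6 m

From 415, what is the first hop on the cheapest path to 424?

419

Enumerating some paths:
415–413–449–424: 6+12+3 = 21
415–419–424: 6+13 = 19
The minimum is 19 m via 415–419–424.
So from 415 the first move is to 419.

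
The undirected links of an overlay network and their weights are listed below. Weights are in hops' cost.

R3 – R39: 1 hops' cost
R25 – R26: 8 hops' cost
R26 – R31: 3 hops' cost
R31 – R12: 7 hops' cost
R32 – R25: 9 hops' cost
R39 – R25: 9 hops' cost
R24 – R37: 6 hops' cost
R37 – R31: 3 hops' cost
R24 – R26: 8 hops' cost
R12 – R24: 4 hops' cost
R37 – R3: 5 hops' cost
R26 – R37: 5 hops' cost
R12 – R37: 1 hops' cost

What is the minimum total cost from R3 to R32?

Compare a few routes:
R3 → R37 → R26 → R25 → R32: 5+5+8+9 = 27
R3 → R39 → R25 → R32: 1+9+9 = 19
The minimum is 19 hops' cost via R3 → R39 → R25 → R32.

19 hops' cost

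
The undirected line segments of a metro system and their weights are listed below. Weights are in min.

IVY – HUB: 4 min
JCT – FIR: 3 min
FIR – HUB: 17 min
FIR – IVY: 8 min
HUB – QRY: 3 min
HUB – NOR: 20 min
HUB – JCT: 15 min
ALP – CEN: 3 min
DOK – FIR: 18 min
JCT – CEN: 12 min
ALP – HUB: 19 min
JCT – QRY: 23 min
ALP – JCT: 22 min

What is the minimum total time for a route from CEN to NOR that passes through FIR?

47 min

Shortest CEN→FIR: CEN → JCT → FIR = 15
Best FIR to NOR: FIR → IVY → HUB → NOR costing 32
Total via FIR: 15 + 32 = 47 min.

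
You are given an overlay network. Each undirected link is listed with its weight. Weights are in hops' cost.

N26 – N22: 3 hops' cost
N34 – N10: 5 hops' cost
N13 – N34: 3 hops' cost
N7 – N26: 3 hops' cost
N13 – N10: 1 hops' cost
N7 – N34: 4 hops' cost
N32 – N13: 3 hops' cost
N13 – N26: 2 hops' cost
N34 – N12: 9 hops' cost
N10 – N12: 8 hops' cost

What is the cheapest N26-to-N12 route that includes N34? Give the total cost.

14 hops' cost

Shortest N26→N34: N26–N13–N34 = 5
Shortest N34→N12: N34–N12 = 9
Total via N34: 5 + 9 = 14 hops' cost.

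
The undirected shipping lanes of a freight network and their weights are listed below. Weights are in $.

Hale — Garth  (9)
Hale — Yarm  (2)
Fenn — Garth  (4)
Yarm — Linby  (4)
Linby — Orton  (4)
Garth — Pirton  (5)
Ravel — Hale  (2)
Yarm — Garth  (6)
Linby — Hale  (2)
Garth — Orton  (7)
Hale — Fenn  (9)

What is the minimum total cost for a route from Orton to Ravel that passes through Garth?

$17

Best Orton to Garth: Orton → Garth costing 7
Shortest Garth→Ravel: Garth → Yarm → Hale → Ravel = 10
Total via Garth: 7 + 10 = $17.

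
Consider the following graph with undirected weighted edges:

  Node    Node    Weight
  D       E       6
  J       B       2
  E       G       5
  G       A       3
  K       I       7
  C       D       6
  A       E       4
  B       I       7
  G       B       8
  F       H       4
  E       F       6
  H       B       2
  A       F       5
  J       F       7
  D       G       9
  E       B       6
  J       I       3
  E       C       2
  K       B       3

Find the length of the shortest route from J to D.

Running Dijkstra from J:
J: 0
B: 2  (via J)
I: 3  (via J)
H: 4  (via B)
K: 5  (via B)
F: 7  (via J)
E: 8  (via B)
C: 10  (via E)
G: 10  (via B)
A: 12  (via F)
D: 14  (via E)
Shortest route: J–B–E–D = 14.

14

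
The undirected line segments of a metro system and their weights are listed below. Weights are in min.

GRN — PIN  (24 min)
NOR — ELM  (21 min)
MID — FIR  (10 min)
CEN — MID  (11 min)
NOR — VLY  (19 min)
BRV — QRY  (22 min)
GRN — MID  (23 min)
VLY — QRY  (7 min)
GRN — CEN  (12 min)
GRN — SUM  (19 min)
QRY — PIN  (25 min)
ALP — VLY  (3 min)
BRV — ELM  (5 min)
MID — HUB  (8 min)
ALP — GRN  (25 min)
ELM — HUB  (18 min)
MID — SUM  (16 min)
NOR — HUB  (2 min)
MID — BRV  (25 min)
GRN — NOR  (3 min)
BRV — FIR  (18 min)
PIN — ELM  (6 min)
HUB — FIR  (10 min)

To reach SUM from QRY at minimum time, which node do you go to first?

VLY

Candidate routes:
QRY - BRV - MID - SUM: 22+25+16 = 63
QRY - VLY - NOR - HUB - MID - SUM: 7+19+2+8+16 = 52
QRY - VLY - ALP - GRN - SUM: 7+3+25+19 = 54
QRY - VLY - NOR - GRN - SUM: 7+19+3+19 = 48
Cheapest is QRY - VLY - NOR - GRN - SUM at 48 min.
So from QRY the first move is to VLY.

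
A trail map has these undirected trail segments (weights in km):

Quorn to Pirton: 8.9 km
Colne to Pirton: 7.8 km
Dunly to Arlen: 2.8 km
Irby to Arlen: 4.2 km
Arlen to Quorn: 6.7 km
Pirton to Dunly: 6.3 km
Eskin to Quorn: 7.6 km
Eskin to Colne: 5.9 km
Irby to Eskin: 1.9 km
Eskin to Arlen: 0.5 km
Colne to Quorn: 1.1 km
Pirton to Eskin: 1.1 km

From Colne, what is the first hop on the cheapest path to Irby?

Compare a few routes:
Colne - Eskin - Irby: 5.9+1.9 = 7.8
Colne - Quorn - Arlen - Eskin - Irby: 1.1+6.7+0.5+1.9 = 10.2
Colne - Eskin - Arlen - Irby: 5.9+0.5+4.2 = 10.6
Cheapest is Colne - Eskin - Irby at 7.8 km.
So from Colne the first move is to Eskin.

Eskin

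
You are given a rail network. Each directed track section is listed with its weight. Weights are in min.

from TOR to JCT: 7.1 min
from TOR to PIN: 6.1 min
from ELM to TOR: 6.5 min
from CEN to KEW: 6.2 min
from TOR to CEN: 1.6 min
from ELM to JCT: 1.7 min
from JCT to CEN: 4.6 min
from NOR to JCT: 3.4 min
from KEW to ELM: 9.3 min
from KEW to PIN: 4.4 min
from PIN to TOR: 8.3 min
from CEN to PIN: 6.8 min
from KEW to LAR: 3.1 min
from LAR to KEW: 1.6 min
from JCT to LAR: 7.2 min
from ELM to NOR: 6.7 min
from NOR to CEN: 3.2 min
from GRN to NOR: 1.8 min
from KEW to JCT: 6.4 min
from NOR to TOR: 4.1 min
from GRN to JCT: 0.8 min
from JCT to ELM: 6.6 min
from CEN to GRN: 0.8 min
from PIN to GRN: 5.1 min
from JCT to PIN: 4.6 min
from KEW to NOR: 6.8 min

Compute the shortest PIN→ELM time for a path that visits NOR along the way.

Shortest PIN→NOR: PIN → GRN → NOR = 6.9
Shortest NOR→ELM: NOR → JCT → ELM = 10
Total via NOR: 6.9 + 10 = 16.9 min.

16.9 min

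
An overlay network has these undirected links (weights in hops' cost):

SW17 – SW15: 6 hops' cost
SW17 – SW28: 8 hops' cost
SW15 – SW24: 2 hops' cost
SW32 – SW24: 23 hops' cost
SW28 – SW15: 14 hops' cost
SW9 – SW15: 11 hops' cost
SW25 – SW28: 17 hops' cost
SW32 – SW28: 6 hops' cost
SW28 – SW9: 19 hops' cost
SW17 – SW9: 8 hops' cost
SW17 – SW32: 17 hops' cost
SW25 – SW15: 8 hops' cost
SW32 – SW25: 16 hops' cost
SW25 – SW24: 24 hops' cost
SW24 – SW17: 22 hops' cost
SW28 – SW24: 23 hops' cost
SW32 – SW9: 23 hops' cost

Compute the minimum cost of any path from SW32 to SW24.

Candidate routes:
SW32 → SW24: 23 = 23
SW32 → SW28 → SW15 → SW24: 6+14+2 = 22
The minimum is 22 hops' cost via SW32 → SW28 → SW15 → SW24.

22 hops' cost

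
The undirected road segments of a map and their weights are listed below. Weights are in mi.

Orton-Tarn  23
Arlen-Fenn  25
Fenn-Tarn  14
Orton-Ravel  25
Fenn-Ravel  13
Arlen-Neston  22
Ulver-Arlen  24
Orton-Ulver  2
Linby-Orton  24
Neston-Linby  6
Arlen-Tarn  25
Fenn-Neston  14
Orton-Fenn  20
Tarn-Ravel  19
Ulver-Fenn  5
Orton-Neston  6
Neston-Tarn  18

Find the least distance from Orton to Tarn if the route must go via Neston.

Shortest Orton→Neston: Orton–Neston = 6
Shortest Neston→Tarn: Neston–Tarn = 18
Total via Neston: 6 + 18 = 24 mi.

24 mi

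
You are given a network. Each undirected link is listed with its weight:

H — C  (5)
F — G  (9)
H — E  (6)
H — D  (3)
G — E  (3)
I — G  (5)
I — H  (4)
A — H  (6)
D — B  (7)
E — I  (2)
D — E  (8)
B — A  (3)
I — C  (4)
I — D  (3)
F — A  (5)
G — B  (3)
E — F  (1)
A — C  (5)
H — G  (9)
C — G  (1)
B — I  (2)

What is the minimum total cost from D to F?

Settle nodes by increasing distance from D:
D: 0
H: 3  (via D)
I: 3  (via D)
B: 5  (via I)
E: 5  (via I)
F: 6  (via E)
Shortest route: D → I → E → F = 6.

6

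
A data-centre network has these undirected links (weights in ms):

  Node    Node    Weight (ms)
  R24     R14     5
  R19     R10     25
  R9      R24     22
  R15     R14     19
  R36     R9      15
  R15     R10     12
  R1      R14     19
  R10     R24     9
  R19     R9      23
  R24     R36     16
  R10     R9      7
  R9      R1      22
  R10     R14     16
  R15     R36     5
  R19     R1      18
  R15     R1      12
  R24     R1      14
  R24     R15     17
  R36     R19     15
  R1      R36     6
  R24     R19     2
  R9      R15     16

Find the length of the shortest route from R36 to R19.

Settle nodes by increasing distance from R36:
R36: 0
R15: 5  (via R36)
R1: 6  (via R36)
R9: 15  (via R36)
R19: 15  (via R36)
Shortest route: R36 → R19 = 15 ms.

15 ms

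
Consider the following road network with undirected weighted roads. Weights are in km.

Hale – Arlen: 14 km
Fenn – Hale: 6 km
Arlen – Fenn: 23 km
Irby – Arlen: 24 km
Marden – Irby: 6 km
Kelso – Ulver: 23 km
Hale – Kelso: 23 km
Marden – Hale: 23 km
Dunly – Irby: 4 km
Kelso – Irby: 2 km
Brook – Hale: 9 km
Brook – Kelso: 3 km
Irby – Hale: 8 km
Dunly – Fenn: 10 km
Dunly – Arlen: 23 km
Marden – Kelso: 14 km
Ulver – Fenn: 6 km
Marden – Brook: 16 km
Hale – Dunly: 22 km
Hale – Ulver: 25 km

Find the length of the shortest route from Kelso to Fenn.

Settle nodes by increasing distance from Kelso:
Kelso: 0
Irby: 2  (via Kelso)
Brook: 3  (via Kelso)
Dunly: 6  (via Irby)
Marden: 8  (via Irby)
Hale: 10  (via Irby)
Fenn: 16  (via Dunly)
Shortest route: Kelso → Irby → Dunly → Fenn = 16 km.

16 km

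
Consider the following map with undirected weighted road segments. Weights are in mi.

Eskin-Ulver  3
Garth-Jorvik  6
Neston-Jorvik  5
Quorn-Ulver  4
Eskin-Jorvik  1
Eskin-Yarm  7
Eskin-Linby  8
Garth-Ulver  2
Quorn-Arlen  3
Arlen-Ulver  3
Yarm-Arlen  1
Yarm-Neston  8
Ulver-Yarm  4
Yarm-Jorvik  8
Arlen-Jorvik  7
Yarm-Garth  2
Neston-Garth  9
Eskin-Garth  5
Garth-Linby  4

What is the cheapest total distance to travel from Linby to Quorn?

Running Dijkstra from Linby:
Linby: 0
Garth: 4  (via Linby)
Ulver: 6  (via Garth)
Yarm: 6  (via Garth)
Arlen: 7  (via Yarm)
Eskin: 8  (via Linby)
Jorvik: 9  (via Eskin)
Quorn: 10  (via Ulver)
Shortest route: Linby → Garth → Ulver → Quorn = 10 mi.

10 mi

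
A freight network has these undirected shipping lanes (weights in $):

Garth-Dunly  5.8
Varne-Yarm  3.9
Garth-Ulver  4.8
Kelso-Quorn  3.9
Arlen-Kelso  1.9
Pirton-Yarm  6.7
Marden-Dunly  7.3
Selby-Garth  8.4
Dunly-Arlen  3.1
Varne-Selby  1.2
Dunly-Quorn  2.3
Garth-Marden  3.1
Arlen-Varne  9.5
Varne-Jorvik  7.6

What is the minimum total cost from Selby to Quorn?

Compare a few routes:
Selby → Varne → Arlen → Dunly → Quorn: 1.2+9.5+3.1+2.3 = 16.1
Selby → Garth → Dunly → Quorn: 8.4+5.8+2.3 = 16.5
The minimum is $16.1 via Selby → Varne → Arlen → Dunly → Quorn.

$16.1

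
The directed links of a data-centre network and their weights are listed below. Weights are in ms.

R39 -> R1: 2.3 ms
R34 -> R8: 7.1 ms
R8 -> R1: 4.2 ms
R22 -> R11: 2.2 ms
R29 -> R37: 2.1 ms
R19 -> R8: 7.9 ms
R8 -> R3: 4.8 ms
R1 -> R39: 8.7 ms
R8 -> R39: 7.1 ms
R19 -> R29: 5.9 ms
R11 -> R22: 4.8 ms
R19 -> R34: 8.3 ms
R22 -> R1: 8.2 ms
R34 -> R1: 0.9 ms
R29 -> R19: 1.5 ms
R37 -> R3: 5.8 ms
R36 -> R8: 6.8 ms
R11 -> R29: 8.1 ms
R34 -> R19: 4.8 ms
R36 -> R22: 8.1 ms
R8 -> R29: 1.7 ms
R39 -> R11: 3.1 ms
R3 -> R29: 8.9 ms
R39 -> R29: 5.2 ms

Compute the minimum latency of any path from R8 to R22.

15 ms

Candidate routes:
R8 → R1 → R39 → R11 → R22: 4.2+8.7+3.1+4.8 = 20.8
R8 → R39 → R11 → R22: 7.1+3.1+4.8 = 15
The minimum is 15 ms via R8 → R39 → R11 → R22.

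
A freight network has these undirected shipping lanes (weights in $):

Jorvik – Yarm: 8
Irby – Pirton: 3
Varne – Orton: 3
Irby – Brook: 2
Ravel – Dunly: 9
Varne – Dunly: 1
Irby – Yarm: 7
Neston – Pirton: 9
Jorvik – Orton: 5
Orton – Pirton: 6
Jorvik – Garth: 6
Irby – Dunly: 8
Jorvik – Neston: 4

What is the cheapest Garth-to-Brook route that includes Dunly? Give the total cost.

Best Garth to Dunly: Garth–Jorvik–Orton–Varne–Dunly costing 15
Best Dunly to Brook: Dunly–Irby–Brook costing 10
Total via Dunly: 15 + 10 = $25.

$25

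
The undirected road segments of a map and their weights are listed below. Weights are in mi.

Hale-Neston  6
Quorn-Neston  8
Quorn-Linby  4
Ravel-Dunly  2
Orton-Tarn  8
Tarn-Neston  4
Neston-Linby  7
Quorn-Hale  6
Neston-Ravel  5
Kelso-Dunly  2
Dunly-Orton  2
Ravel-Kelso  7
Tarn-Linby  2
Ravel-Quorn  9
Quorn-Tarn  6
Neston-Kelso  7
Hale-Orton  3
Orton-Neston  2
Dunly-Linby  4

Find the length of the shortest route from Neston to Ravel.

Enumerating some paths:
Neston → Kelso → Dunly → Ravel: 7+2+2 = 11
Neston → Orton → Dunly → Ravel: 2+2+2 = 6
Neston → Ravel: 5 = 5
Cheapest is Neston → Ravel at 5 mi.

5 mi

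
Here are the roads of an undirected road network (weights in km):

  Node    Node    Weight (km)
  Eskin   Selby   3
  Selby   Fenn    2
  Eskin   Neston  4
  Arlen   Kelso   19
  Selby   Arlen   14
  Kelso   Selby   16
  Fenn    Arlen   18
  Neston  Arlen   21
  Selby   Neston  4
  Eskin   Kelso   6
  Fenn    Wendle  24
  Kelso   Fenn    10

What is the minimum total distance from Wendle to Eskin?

Compare a few routes:
Wendle → Fenn → Selby → Neston → Eskin: 24+2+4+4 = 34
Wendle → Fenn → Selby → Eskin: 24+2+3 = 29
Wendle → Fenn → Kelso → Eskin: 24+10+6 = 40
The minimum is 29 km via Wendle → Fenn → Selby → Eskin.

29 km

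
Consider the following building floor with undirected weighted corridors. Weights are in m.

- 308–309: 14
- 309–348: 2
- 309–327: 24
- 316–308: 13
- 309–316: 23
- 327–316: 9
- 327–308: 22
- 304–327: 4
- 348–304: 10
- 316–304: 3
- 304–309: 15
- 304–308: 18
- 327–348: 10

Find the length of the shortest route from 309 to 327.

12 m

Enumerating some paths:
309 - 348 - 304 - 327: 2+10+4 = 16
309 - 348 - 327: 2+10 = 12
Cheapest is 309 - 348 - 327 at 12 m.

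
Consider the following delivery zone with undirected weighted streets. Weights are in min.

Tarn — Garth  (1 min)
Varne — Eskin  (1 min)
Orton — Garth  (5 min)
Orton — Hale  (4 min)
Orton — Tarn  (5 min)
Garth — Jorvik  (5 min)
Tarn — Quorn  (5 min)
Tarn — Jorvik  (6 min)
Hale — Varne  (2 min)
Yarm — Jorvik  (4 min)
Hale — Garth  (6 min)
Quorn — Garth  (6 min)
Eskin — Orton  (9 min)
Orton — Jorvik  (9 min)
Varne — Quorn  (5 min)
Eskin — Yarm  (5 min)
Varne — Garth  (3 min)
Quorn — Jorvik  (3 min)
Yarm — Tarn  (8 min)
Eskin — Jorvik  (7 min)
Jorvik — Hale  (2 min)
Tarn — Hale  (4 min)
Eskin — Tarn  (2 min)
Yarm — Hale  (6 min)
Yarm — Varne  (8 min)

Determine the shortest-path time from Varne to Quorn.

Compare a few routes:
Varne–Hale–Jorvik–Quorn: 2+2+3 = 7
Varne–Quorn: 5 = 5
Varne–Garth–Tarn–Quorn: 3+1+5 = 9
Varne–Eskin–Tarn–Quorn: 1+2+5 = 8
Cheapest is Varne–Quorn at 5 min.

5 min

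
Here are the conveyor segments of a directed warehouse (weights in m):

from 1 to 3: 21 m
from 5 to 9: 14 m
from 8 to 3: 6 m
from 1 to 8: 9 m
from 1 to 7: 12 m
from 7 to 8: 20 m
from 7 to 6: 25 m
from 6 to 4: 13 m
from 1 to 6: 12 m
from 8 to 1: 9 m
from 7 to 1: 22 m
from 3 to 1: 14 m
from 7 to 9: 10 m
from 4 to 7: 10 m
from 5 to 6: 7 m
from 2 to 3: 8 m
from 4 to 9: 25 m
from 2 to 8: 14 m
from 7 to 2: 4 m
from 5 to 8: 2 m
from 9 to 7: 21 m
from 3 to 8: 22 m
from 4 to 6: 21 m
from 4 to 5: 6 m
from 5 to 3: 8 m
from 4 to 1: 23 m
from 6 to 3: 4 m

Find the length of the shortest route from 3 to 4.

39 m

Enumerating some paths:
3–1–7–6–4: 14+12+25+13 = 64
3–8–1–6–4: 22+9+12+13 = 56
3–1–6–4: 14+12+13 = 39
The minimum is 39 m via 3–1–6–4.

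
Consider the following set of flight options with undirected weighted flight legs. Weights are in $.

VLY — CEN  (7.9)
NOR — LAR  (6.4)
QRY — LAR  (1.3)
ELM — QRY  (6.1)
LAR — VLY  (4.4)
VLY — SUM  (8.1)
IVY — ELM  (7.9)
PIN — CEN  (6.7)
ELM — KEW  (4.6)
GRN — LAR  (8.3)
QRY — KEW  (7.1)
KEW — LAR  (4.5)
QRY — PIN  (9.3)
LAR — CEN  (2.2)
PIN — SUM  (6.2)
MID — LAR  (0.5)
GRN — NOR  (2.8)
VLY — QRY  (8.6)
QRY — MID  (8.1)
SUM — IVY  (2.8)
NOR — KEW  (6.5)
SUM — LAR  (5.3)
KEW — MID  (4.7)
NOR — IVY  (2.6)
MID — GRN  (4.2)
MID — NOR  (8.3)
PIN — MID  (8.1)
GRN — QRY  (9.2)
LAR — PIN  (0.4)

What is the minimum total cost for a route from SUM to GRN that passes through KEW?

$18.7

Shortest SUM→KEW: SUM → LAR → KEW = 9.8
Best KEW to GRN: KEW → MID → GRN costing 8.9
Total via KEW: 9.8 + 8.9 = $18.7.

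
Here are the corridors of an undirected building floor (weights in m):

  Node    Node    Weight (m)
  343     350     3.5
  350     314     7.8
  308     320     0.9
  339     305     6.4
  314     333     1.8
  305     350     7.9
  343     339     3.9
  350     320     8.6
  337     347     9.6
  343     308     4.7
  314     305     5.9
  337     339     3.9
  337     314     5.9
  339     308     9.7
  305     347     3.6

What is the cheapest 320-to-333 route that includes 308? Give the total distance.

18.7 m

Shortest 320→308: 320 → 308 = 0.9
Best 308 to 333: 308 → 343 → 350 → 314 → 333 costing 17.8
Total via 308: 0.9 + 17.8 = 18.7 m.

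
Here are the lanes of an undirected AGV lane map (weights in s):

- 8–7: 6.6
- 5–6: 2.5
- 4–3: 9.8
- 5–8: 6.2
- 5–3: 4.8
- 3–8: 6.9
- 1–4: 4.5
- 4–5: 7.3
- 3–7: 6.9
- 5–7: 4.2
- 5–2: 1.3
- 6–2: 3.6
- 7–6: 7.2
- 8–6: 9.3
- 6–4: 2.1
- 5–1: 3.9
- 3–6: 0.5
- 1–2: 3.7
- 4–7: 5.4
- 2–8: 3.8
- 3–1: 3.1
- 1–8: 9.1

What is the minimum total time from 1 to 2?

Shortest distances from 1:
1: 0
3: 3.1  (via 1)
6: 3.6  (via 3)
2: 3.7  (via 1)
Shortest route: 1–2 = 3.7 s.

3.7 s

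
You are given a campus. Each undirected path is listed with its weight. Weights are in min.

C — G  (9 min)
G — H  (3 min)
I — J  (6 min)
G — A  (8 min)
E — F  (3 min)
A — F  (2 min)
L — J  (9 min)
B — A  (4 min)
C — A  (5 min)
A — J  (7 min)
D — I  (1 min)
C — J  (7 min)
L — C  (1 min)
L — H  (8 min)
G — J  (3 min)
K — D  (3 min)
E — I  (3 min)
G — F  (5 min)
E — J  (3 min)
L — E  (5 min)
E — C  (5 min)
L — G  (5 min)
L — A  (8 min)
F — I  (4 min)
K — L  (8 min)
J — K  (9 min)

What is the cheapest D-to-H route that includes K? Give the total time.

18 min

Shortest D→K: D → K = 3
Best K to H: K → J → G → H costing 15
Total via K: 3 + 15 = 18 min.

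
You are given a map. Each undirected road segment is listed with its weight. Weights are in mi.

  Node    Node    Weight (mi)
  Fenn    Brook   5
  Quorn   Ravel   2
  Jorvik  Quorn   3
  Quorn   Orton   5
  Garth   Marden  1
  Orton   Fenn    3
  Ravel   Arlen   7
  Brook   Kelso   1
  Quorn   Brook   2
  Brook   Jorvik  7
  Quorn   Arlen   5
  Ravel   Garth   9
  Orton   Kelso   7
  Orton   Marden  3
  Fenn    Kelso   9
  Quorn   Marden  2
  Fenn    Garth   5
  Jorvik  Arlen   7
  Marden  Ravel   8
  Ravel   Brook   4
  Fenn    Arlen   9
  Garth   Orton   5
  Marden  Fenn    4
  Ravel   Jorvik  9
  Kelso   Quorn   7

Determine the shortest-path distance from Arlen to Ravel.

7 mi

Running Dijkstra from Arlen:
Arlen: 0
Quorn: 5  (via Arlen)
Brook: 7  (via Quorn)
Ravel: 7  (via Arlen)
Shortest route: Arlen–Ravel = 7 mi.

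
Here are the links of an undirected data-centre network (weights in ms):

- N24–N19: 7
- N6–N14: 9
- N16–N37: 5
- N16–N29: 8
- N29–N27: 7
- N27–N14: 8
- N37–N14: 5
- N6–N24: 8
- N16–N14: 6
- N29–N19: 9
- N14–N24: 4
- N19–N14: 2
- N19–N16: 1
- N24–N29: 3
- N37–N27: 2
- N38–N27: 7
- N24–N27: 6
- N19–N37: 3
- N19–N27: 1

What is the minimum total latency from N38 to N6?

Shortest distances from N38:
N38: 0
N27: 7  (via N38)
N19: 8  (via N27)
N16: 9  (via N19)
N37: 9  (via N27)
N14: 10  (via N19)
N24: 13  (via N27)
N29: 14  (via N27)
N6: 19  (via N14)
Shortest route: N38–N27–N19–N14–N6 = 19 ms.

19 ms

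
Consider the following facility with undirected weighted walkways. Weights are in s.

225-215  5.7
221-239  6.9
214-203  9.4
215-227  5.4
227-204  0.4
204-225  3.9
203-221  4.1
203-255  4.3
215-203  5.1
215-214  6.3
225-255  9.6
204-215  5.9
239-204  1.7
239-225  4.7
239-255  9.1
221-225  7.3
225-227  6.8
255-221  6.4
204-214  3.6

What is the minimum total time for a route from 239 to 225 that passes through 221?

14.2 s

Best 239 to 221: 239 → 221 costing 6.9
Best 221 to 225: 221 → 225 costing 7.3
Total via 221: 6.9 + 7.3 = 14.2 s.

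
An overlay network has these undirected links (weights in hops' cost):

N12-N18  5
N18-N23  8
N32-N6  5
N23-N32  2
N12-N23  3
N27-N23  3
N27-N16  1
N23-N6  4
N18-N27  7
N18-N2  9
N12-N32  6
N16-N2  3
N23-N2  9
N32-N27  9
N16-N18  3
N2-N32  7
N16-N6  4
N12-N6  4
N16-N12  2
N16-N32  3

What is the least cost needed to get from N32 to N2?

Enumerating some paths:
N32 - N2: 7 = 7
N32 - N16 - N2: 3+3 = 6
N32 - N23 - N27 - N16 - N2: 2+3+1+3 = 9
The minimum is 6 hops' cost via N32 - N16 - N2.

6 hops' cost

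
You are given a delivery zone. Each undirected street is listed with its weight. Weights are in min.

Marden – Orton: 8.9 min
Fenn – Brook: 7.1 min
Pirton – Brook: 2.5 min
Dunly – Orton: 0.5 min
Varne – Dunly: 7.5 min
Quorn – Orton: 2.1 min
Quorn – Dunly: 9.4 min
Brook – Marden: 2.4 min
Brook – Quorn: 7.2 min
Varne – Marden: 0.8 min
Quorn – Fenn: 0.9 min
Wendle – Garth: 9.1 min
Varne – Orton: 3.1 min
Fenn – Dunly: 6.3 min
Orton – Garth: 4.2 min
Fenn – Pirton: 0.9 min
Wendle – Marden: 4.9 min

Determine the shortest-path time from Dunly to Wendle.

Settle nodes by increasing distance from Dunly:
Dunly: 0
Orton: 0.5  (via Dunly)
Quorn: 2.6  (via Orton)
Fenn: 3.5  (via Quorn)
Varne: 3.6  (via Orton)
Pirton: 4.4  (via Fenn)
Marden: 4.4  (via Varne)
Garth: 4.7  (via Orton)
Brook: 6.8  (via Marden)
Wendle: 9.3  (via Marden)
Shortest route: Dunly → Orton → Varne → Marden → Wendle = 9.3 min.

9.3 min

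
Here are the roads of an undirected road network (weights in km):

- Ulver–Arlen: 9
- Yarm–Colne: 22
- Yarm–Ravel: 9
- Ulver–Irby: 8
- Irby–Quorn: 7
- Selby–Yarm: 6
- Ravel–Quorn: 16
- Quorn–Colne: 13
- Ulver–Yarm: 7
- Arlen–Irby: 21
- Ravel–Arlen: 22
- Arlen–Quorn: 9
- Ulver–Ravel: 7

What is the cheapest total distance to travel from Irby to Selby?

Shortest distances from Irby:
Irby: 0
Quorn: 7  (via Irby)
Ulver: 8  (via Irby)
Ravel: 15  (via Ulver)
Yarm: 15  (via Ulver)
Arlen: 16  (via Quorn)
Colne: 20  (via Quorn)
Selby: 21  (via Yarm)
Shortest route: Irby–Ulver–Yarm–Selby = 21 km.

21 km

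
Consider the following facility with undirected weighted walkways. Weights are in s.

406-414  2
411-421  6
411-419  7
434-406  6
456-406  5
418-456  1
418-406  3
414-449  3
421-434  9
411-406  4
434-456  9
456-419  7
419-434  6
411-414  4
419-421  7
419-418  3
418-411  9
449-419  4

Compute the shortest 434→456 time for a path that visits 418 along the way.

10 s

Best 434 to 418: 434 → 406 → 418 costing 9
Shortest 418→456: 418 → 456 = 1
Total via 418: 9 + 1 = 10 s.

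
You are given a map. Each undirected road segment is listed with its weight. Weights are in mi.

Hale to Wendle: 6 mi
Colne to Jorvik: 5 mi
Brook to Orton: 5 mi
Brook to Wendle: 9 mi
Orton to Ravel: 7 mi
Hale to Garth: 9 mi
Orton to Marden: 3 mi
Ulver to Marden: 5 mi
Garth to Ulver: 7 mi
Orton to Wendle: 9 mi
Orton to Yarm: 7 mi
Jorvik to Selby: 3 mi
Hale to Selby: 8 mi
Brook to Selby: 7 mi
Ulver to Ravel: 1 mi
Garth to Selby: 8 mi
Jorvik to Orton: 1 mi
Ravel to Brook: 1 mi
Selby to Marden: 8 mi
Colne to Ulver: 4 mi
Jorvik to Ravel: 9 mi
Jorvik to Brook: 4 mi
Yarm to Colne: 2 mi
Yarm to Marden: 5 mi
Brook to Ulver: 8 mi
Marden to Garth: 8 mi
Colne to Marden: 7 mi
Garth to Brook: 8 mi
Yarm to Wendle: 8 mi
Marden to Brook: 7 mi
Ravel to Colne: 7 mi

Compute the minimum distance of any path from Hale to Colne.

16 mi

Candidate routes:
Hale → Selby → Jorvik → Colne: 8+3+5 = 16
Hale → Garth → Ulver → Colne: 9+7+4 = 20
The minimum is 16 mi via Hale → Selby → Jorvik → Colne.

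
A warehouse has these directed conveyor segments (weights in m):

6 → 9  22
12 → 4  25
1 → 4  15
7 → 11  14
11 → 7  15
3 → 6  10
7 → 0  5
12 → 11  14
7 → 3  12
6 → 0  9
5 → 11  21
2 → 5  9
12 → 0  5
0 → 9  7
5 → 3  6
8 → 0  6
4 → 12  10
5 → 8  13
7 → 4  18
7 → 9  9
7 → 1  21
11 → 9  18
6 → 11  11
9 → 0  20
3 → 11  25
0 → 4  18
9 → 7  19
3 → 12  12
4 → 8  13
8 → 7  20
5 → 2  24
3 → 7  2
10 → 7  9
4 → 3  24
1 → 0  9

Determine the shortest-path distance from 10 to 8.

Enumerating some paths:
10–7–1–4–8: 9+21+15+13 = 58
10–7–9–0–4–8: 9+9+20+18+13 = 69
10–7–4–8: 9+18+13 = 40
10–7–0–4–8: 9+5+18+13 = 45
Cheapest is 10–7–4–8 at 40 m.

40 m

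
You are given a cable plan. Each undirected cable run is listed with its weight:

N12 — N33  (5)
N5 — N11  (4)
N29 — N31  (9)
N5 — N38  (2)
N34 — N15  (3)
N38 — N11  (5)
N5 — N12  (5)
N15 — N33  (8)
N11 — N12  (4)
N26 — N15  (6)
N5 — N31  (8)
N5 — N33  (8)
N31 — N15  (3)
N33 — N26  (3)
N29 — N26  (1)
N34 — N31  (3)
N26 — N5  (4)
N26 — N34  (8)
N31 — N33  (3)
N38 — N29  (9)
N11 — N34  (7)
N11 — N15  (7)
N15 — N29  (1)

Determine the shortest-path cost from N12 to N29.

9

Compare a few routes:
N12 - N33 - N31 - N15 - N29: 5+3+3+1 = 12
N12 - N11 - N15 - N29: 4+7+1 = 12
N12 - N33 - N26 - N29: 5+3+1 = 9
N12 - N5 - N26 - N29: 5+4+1 = 10
The minimum is 9 via N12 - N33 - N26 - N29.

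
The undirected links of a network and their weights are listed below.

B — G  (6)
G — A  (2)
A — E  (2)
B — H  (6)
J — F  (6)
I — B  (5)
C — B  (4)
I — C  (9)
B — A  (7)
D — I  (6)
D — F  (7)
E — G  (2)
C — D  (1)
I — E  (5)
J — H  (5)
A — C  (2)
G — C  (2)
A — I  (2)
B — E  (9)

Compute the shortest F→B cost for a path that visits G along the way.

Shortest F→G: F–D–C–G = 10
Best G to B: G–B costing 6
Total via G: 10 + 6 = 16.

16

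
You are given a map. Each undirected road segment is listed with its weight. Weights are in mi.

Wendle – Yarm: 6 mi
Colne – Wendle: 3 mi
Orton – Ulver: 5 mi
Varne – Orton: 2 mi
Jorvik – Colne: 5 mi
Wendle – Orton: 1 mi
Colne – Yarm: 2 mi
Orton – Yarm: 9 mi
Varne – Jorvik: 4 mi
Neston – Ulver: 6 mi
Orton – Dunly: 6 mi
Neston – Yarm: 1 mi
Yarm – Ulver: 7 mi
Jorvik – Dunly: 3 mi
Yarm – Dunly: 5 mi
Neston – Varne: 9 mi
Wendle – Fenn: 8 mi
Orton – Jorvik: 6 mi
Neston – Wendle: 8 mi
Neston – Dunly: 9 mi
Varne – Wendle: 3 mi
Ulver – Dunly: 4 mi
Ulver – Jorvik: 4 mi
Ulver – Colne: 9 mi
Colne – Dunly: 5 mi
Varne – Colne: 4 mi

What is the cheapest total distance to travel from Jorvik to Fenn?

15 mi

Running Dijkstra from Jorvik:
Jorvik: 0
Dunly: 3  (via Jorvik)
Ulver: 4  (via Jorvik)
Varne: 4  (via Jorvik)
Colne: 5  (via Jorvik)
Orton: 6  (via Jorvik)
Wendle: 7  (via Varne)
Yarm: 7  (via Colne)
Neston: 8  (via Yarm)
Fenn: 15  (via Wendle)
Shortest route: Jorvik → Varne → Wendle → Fenn = 15 mi.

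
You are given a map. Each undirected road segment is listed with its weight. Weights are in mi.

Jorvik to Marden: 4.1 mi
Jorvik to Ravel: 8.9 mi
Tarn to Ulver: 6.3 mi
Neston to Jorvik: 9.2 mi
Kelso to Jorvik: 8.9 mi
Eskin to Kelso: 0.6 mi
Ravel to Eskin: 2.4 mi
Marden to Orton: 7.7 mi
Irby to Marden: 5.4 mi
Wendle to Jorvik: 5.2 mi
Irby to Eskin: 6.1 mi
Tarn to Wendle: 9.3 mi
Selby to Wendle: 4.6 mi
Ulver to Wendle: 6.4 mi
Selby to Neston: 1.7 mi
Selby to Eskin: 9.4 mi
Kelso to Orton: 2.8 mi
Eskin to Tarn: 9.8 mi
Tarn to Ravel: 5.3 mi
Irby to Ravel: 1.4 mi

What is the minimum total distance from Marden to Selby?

Enumerating some paths:
Marden - Orton - Kelso - Eskin - Selby: 7.7+2.8+0.6+9.4 = 20.5
Marden - Irby - Ravel - Eskin - Selby: 5.4+1.4+2.4+9.4 = 18.6
Marden - Jorvik - Wendle - Selby: 4.1+5.2+4.6 = 13.9
Marden - Jorvik - Neston - Selby: 4.1+9.2+1.7 = 15
Cheapest is Marden - Jorvik - Wendle - Selby at 13.9 mi.

13.9 mi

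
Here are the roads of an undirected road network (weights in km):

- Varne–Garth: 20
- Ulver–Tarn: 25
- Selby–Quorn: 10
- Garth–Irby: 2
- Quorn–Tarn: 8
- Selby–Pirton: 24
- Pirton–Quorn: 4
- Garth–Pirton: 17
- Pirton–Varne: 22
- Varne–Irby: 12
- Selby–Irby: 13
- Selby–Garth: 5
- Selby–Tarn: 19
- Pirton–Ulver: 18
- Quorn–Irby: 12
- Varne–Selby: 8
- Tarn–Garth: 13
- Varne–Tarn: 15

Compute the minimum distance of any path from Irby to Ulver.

Settle nodes by increasing distance from Irby:
Irby: 0
Garth: 2  (via Irby)
Selby: 7  (via Garth)
Quorn: 12  (via Irby)
Varne: 12  (via Irby)
Tarn: 15  (via Garth)
Pirton: 16  (via Quorn)
Ulver: 34  (via Pirton)
Shortest route: Irby–Quorn–Pirton–Ulver = 34 km.

34 km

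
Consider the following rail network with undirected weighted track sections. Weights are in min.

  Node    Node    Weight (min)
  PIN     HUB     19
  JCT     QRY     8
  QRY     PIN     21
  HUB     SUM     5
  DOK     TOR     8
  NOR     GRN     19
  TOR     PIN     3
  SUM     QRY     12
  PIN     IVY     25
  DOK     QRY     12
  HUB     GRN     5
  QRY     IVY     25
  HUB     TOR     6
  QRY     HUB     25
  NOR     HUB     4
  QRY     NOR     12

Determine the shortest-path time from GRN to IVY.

39 min

Running Dijkstra from GRN:
GRN: 0
HUB: 5  (via GRN)
NOR: 9  (via HUB)
SUM: 10  (via HUB)
TOR: 11  (via HUB)
PIN: 14  (via TOR)
DOK: 19  (via TOR)
QRY: 21  (via NOR)
JCT: 29  (via QRY)
IVY: 39  (via PIN)
Shortest route: GRN–HUB–TOR–PIN–IVY = 39 min.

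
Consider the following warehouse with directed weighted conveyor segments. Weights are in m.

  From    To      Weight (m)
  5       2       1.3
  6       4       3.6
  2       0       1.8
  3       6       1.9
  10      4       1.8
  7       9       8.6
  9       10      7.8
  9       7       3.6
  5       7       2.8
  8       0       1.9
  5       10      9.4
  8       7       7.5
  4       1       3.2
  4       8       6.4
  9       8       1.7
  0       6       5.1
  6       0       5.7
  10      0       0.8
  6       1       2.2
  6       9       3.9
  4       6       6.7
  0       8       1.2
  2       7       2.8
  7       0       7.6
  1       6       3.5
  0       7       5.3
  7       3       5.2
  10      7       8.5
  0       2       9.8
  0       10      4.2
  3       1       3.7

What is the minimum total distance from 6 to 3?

12.7 m

Compare a few routes:
6 - 0 - 7 - 3: 5.7+5.3+5.2 = 16.2
6 - 9 - 7 - 3: 3.9+3.6+5.2 = 12.7
Cheapest is 6 - 9 - 7 - 3 at 12.7 m.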